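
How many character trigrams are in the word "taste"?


Word: "taste" (length 5)
Number of 3-grams = length - 3 + 1 = 5 - 3 + 1
= 3


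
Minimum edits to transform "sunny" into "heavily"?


Word 1: "sunny" (length 5)
Word 2: "heavily" (length 7)
One optimal edit sequence (insert/delete/substitute each cost 1):
  1. insert 'h'  (+1)
  2. insert 'e'  (+1)
  3. substitute 's' -> 'a'  (+1)
  4. substitute 'u' -> 'v'  (+1)
  5. substitute 'n' -> 'i'  (+1)
  6. substitute 'n' -> 'l'  (+1)
  7. keep 'y'
Total edit operations: 6
Edit distance = 6


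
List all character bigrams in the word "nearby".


Word: "nearby" (length 6)
Number of bigrams = 6 - 2 + 1 = 5
  Position 0: "ne"
  Position 1: "ea"
  Position 2: "ar"
  Position 3: "rb"
  Position 4: "by"
Bigrams = "ne", "ea", "ar", "rb", "by"


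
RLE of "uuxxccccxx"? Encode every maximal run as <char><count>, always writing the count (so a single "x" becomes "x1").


String: "uuxxccccxx"
Scanning for consecutive runs:
  'u' x 2
  'x' x 2
  'c' x 4
  'x' x 2
RLE = "u2x2c4x2"


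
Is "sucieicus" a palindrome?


Word: "sucieicus"
Reversed: "sucieicus"
Forward == Backward? sucieicus == sucieicus
Palindrome = Yes


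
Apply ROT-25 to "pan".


Word: "pan"
Shift: 25
Each letter → (letter + shift) mod 26:
  'p' (15) + 25 = 14 → 'o'
  'a' (0) + 25 = 25 → 'z'
  'n' (13) + 25 = 12 → 'm'
Result = "ozm"


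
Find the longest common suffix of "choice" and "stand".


Word 1: "choice"
Word 2: "stand"
Comparing from end:
  Pos -1: 'e' != 'd' (stop)
LCS = "" (length 0)


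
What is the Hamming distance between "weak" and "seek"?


Comparing character by character (same length = 4):
  Pos 0: 'w' vs 's' !=
  Pos 1: 'e' vs 'e' =
  Pos 2: 'a' vs 'e' !=
  Pos 3: 'k' vs 'k' =
Hamming distance = 2


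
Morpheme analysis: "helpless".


Word: "helpless"
Morphemes: help / -less
Each morpheme carries meaning
= 2 morphemes


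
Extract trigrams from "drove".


Word: "drove" (length 5)
Number of trigrams = 5 - 3 + 1 = 3
  Position 0: "dro"
  Position 1: "rov"
  Position 2: "ove"
Trigrams = "dro", "rov", "ove"


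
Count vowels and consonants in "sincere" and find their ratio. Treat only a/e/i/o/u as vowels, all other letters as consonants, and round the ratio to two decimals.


Word: "sincere"
Vowels (a,e,i,o,u): 3
Consonants: 4
Ratio = 3/4
= 0.75


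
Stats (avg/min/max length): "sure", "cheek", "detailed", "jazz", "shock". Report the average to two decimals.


Lengths: "sure"=4, "cheek"=5, "detailed"=8, "jazz"=4, "shock"=5
Sum = 26, Count = 5
Average = 26/5 = 5.20
= avg=5.20, min=4, max=8


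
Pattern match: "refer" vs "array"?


Pattern of "refer": [0, 1, 2, 1, 0]
Pattern of "array": [0, 1, 1, 0, 2]
Patterns do not match
Same pattern = No


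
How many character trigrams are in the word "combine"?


Word: "combine" (length 7)
Number of 3-grams = length - 3 + 1 = 7 - 3 + 1
= 5


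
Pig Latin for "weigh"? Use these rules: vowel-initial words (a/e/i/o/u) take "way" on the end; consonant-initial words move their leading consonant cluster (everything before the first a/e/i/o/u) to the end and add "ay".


Word: "weigh"
Starts with consonant(s) → move to end, add 'ay'
Consonant cluster: "w"
Pig Latin = "eighway"


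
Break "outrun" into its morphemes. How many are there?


Word: "outrun"
Morphemes: out- | run
Each morpheme carries meaning
= 2 morphemes


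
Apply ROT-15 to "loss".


Word: "loss"
Shift: 15
Each letter → (letter + shift) mod 26:
  'l' (11) + 15 = 0 → 'a'
  'o' (14) + 15 = 3 → 'd'
  's' (18) + 15 = 7 → 'h'
  's' (18) + 15 = 7 → 'h'
Result = "adhh"


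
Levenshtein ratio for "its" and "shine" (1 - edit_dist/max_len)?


Word 1: "its" (length 3)
Word 2: "shine" (length 5)
One optimal edit sequence:
  1. insert 's'  (+1)
  2. insert 'h'  (+1)
  3. keep 'i'
  4. substitute 't' -> 'n'  (+1)
  5. substitute 's' -> 'e'  (+1)
Edit distance = 4
Max length = max(3, 5) = 5
Similarity = 1 - 4/5
= 0.2000


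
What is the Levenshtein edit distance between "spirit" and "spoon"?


Word 1: "spirit" (length 6)
Word 2: "spoon" (length 5)
One optimal edit sequence (insert/delete/substitute each cost 1):
  1. keep 's'
  2. keep 'p'
  3. delete 'i'  (+1)
  4. substitute 'r' -> 'o'  (+1)
  5. substitute 'i' -> 'o'  (+1)
  6. substitute 't' -> 'n'  (+1)
Total edit operations: 4
Edit distance = 4


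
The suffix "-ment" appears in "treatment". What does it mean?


Suffix: -ment
Example: treatment = treat + -ment
Meaning = result of action


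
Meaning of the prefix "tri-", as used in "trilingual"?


Prefix: tri-
As in: trilingual -> tri- + lingual
Meaning = three


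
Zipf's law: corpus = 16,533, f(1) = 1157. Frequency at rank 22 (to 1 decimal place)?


Zipf's law: f(r) = f(1) / r
f(1) = 1157
f(22) = 1157 / 22
= 52.6 occurrences


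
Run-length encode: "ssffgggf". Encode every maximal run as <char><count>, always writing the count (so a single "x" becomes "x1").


String: "ssffgggf"
Scanning for consecutive runs:
  's' x 2
  'f' x 2
  'g' x 3
  'f' x 1
RLE = "s2f2g3f1"


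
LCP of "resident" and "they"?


Word 1: "resident"
Word 2: "they"
Comparing from start:
  Pos 0: 'r' != 't' (stop)
LCP = "" (length 0)


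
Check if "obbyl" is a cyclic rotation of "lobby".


Word: "lobby", Candidate: "obbyl"
Method: check if candidate is substring of word+word
"lobbylobby" contains "obbyl"? Yes
Is rotation = Yes


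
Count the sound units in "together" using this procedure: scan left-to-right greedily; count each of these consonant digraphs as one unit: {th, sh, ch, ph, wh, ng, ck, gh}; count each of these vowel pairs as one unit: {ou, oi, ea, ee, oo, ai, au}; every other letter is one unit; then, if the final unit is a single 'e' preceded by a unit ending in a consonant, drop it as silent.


Word: "together" (8 letters)
Left-to-right scan:
  (1) 't' (letter)
  (2) 'o' (letter)
  (3) 'g' (letter)
  (4) 'e' (letter)
  (5) 'th' (digraph)
  (6) 'e' (letter)
  (7) 'r' (letter)
Units from scan: 7
Sound units = 7 units


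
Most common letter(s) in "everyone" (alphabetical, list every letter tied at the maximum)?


Word: "everyone"
Letter counts:
  'e': 3
  'n': 1
  'o': 1
  'r': 1
  'v': 1
  'y': 1
Maximum count = 3
Most frequent = 'e' (3 times each)


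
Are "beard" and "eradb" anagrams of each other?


Word 1: "beard" → sorted: abder
Word 2: "eradb" → sorted: abder
Same letters? abder == abder
Anagram = Yes


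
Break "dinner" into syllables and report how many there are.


Word: "dinner"
Syllable breakdown: din / ner
Counting: 2 parts
= 2 syllables


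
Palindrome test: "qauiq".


Word: "qauiq"
Reversed: "qiuaq"
Forward == Backward? qauiq != qiuaq
Palindrome = No


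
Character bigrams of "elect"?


Word: "elect" (length 5)
Number of bigrams = 5 - 2 + 1 = 4
  Position 0: "el"
  Position 1: "le"
  Position 2: "ec"
  Position 3: "ct"
Bigrams = "el", "le", "ec", "ct"


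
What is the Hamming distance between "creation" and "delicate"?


Comparing character by character (same length = 8):
  Pos 0: 'c' vs 'd' !=
  Pos 1: 'r' vs 'e' !=
  Pos 2: 'e' vs 'l' !=
  Pos 3: 'a' vs 'i' !=
  Pos 4: 't' vs 'c' !=
  Pos 5: 'i' vs 'a' !=
  Pos 6: 'o' vs 't' !=
  Pos 7: 'n' vs 'e' !=
Hamming distance = 8


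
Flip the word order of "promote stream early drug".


Original: "promote stream early drug"
Words (1..n): promote | stream | early | drug
Reversed (n..1): drug | early | stream | promote
Result = "drug early stream promote"


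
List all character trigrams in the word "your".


Word: "your" (length 4)
Number of trigrams = 4 - 3 + 1 = 2
  Position 0: "you"
  Position 1: "our"
Trigrams = "you", "our"


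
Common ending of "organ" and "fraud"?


Word 1: "organ"
Word 2: "fraud"
Comparing from end:
  Pos -1: 'n' != 'd' (stop)
LCS = "" (length 0)


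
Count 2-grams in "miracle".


Word: "miracle" (length 7)
Number of 2-grams = length - 2 + 1 = 7 - 2 + 1
= 6


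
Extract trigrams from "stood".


Word: "stood" (length 5)
Number of trigrams = 5 - 3 + 1 = 3
  Position 0: "sto"
  Position 1: "too"
  Position 2: "ood"
Trigrams = "sto", "too", "ood"


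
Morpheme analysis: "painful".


Word: "painful"
Morphemes: pain / -ful
Each morpheme carries meaning
= 2 morphemes


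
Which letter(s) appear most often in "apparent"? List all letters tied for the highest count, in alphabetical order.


Word: "apparent"
Letter counts:
  'a': 2
  'e': 1
  'n': 1
  'p': 2
  'r': 1
  't': 1
Maximum count = 2
Most frequent = 'a', 'p' (2 times each)


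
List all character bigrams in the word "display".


Word: "display" (length 7)
Number of bigrams = 7 - 2 + 1 = 6
  Position 0: "di"
  Position 1: "is"
  Position 2: "sp"
  Position 3: "pl"
  Position 4: "la"
  Position 5: "ay"
Bigrams = "di", "is", "sp", "pl", "la", "ay"


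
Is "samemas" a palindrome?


Word: "samemas"
Reversed: "samemas"
Forward == Backward? samemas == samemas
Palindrome = Yes


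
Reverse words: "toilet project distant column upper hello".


Original: "toilet project distant column upper hello"
Words (1..n): toilet | project | distant | column | upper | hello
Reversed (n..1): hello | upper | column | distant | project | toilet
Result = "hello upper column distant project toilet"


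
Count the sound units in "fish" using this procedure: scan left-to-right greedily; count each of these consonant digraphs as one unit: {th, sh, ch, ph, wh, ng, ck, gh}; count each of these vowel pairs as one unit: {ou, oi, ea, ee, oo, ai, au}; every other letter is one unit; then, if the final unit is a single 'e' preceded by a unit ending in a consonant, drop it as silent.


Word: "fish" (4 letters)
Left-to-right scan:
  (1) 'f' (letter)
  (2) 'i' (letter)
  (3) 'sh' (digraph)
Units from scan: 3
Sound units = 3 units


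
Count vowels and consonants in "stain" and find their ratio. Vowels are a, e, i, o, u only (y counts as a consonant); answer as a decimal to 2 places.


Word: "stain"
Vowels (a,e,i,o,u): 2
Consonants: 3
Ratio = 2/3
= 0.67


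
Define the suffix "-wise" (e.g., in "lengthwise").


Suffix: -wise
As in: lengthwise -> length + -wise
Meaning = in the manner of


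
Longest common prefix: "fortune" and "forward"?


Word 1: "fortune"
Word 2: "forward"
Comparing from start:
  Pos 0: 'f' == 'f'
  Pos 1: 'o' == 'o'
  Pos 2: 'r' == 'r'
  Pos 3: 't' != 'w' (stop)
LCP = "for" (length 3)


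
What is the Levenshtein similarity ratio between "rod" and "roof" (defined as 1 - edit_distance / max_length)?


Word 1: "rod" (length 3)
Word 2: "roof" (length 4)
One optimal edit sequence:
  1. keep 'r'
  2. insert 'o'  (+1)
  3. keep 'o'
  4. substitute 'd' -> 'f'  (+1)
Edit distance = 2
Max length = max(3, 4) = 4
Similarity = 1 - 2/4
= 0.5000


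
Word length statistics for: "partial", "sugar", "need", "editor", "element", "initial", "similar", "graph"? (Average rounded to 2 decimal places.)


Lengths: "partial"=7, "sugar"=5, "need"=4, "editor"=6, "element"=7, "initial"=7, "similar"=7, "graph"=5
Sum = 48, Count = 8
Average = 48/8 = 6.00
= avg=6.00, min=4, max=7


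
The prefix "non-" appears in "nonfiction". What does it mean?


Prefix: non-
As in: nonfiction -> non- + fiction
Meaning = not


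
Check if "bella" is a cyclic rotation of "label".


Word: "label", Candidate: "bella"
Method: check if candidate is substring of word+word
"labellabel" contains "bella"? Yes
Is rotation = Yes


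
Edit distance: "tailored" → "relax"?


Word 1: "tailored" (length 8)
Word 2: "relax" (length 5)
One optimal edit sequence (insert/delete/substitute each cost 1):
  1. delete 't'  (+1)
  2. substitute 'a' -> 'r'  (+1)
  3. substitute 'i' -> 'e'  (+1)
  4. keep 'l'
  5. delete 'o'  (+1)
  6. delete 'r'  (+1)
  7. substitute 'e' -> 'a'  (+1)
  8. substitute 'd' -> 'x'  (+1)
Total edit operations: 7
Edit distance = 7


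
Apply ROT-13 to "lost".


Word: "lost"
Shift: 13
Each letter → (letter + shift) mod 26:
  'l' (11) + 13 = 24 → 'y'
  'o' (14) + 13 = 1 → 'b'
  's' (18) + 13 = 5 → 'f'
  't' (19) + 13 = 6 → 'g'
Result = "ybfg"


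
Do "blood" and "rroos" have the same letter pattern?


Pattern of "blood": [0, 1, 2, 2, 3]
Pattern of "rroos": [0, 0, 1, 1, 2]
Patterns do not match
Same pattern = No


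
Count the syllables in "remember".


Word: "remember"
Syllable breakdown: re | mem | ber
Counting: 3 parts
= 3 syllables


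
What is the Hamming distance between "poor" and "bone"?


Comparing character by character (same length = 4):
  Pos 0: 'p' vs 'b' !=
  Pos 1: 'o' vs 'o' =
  Pos 2: 'o' vs 'n' !=
  Pos 3: 'r' vs 'e' !=
Hamming distance = 3


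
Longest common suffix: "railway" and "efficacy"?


Word 1: "railway"
Word 2: "efficacy"
Comparing from end:
  Pos -1: 'y' == 'y'
  Pos -2: 'a' != 'c' (stop)
LCS = "y" (length 1)


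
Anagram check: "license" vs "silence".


Word 1: "license" → sorted: ceeilns
Word 2: "silence" → sorted: ceeilns
Same letters? ceeilns == ceeilns
Anagram = Yes


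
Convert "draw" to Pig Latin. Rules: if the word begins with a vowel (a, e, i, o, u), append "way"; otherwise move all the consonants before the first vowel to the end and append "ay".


Word: "draw"
Starts with consonant(s) → move to end, add 'ay'
Consonant cluster: "dr"
Pig Latin = "awdray"


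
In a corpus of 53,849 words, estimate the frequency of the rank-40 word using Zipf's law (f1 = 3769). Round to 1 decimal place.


Zipf's law: f(r) = f(1) / r
f(1) = 3769
f(40) = 3769 / 40
= 94.2 occurrences


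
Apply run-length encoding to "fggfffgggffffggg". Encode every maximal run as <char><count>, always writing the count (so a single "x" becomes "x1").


String: "fggfffgggffffggg"
Scanning for consecutive runs:
  'f' x 1
  'g' x 2
  'f' x 3
  'g' x 3
  'f' x 4
  'g' x 3
RLE = "f1g2f3g3f4g3"


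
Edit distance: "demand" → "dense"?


Word 1: "demand" (length 6)
Word 2: "dense" (length 5)
One optimal edit sequence (insert/delete/substitute each cost 1):
  1. keep 'd'
  2. keep 'e'
  3. delete 'm'  (+1)
  4. substitute 'a' -> 'n'  (+1)
  5. substitute 'n' -> 's'  (+1)
  6. substitute 'd' -> 'e'  (+1)
Total edit operations: 4
Edit distance = 4


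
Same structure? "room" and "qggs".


Pattern of "room": [0, 1, 1, 2]
Pattern of "qggs": [0, 1, 1, 2]
Patterns match
Same pattern = Yes


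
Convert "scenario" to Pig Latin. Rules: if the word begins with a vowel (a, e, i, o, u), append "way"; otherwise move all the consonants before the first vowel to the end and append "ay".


Word: "scenario"
Starts with consonant(s) → move to end, add 'ay'
Consonant cluster: "sc"
Pig Latin = "enarioscay"


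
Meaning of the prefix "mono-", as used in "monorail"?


Prefix: mono-
As in: monorail -> mono- + rail
Meaning = one


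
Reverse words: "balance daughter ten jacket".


Original: "balance daughter ten jacket"
Words (1..n): balance | daughter | ten | jacket
Reversed (n..1): jacket | ten | daughter | balance
Result = "jacket ten daughter balance"


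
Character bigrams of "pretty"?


Word: "pretty" (length 6)
Number of bigrams = 6 - 2 + 1 = 5
  Position 0: "pr"
  Position 1: "re"
  Position 2: "et"
  Position 3: "tt"
  Position 4: "ty"
Bigrams = "pr", "re", "et", "tt", "ty"


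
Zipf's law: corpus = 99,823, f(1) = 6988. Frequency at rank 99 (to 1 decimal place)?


Zipf's law: f(r) = f(1) / r
f(1) = 6988
f(99) = 6988 / 99
= 70.6 occurrences


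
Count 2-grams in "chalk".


Word: "chalk" (length 5)
Number of 2-grams = length - 2 + 1 = 5 - 2 + 1
= 4


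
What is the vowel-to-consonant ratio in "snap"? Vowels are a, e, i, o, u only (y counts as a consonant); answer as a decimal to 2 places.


Word: "snap"
Vowels (a,e,i,o,u): 1
Consonants: 3
Ratio = 1/3
= 0.33


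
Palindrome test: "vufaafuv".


Word: "vufaafuv"
Reversed: "vufaafuv"
Forward == Backward? vufaafuv == vufaafuv
Palindrome = Yes


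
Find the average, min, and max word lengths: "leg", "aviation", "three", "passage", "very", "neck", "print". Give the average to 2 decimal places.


Lengths: "leg"=3, "aviation"=8, "three"=5, "passage"=7, "very"=4, "neck"=4, "print"=5
Sum = 36, Count = 7
Average = 36/7 = 5.14
= avg=5.14, min=3, max=8


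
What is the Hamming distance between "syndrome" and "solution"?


Comparing character by character (same length = 8):
  Pos 0: 's' vs 's' =
  Pos 1: 'y' vs 'o' !=
  Pos 2: 'n' vs 'l' !=
  Pos 3: 'd' vs 'u' !=
  Pos 4: 'r' vs 't' !=
  Pos 5: 'o' vs 'i' !=
  Pos 6: 'm' vs 'o' !=
  Pos 7: 'e' vs 'n' !=
Hamming distance = 7


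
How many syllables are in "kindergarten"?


Word: "kindergarten"
Syllable breakdown: kin · der · gar · ten
Counting: 4 parts
= 4 syllables


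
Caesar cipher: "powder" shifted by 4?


Word: "powder"
Shift: 4
Each letter → (letter + shift) mod 26:
  'p' (15) + 4 = 19 → 't'
  'o' (14) + 4 = 18 → 's'
  'w' (22) + 4 = 0 → 'a'
  'd' (3) + 4 = 7 → 'h'
  'e' (4) + 4 = 8 → 'i'
  'r' (17) + 4 = 21 → 'v'
Result = "tsahiv"


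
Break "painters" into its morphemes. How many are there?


Word: "painters"
Morphemes: paint + -er + -s
Each morpheme carries meaning
= 3 morphemes


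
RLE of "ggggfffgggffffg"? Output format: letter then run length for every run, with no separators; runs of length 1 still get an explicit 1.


String: "ggggfffgggffffg"
Scanning for consecutive runs:
  'g' x 4
  'f' x 3
  'g' x 3
  'f' x 4
  'g' x 1
RLE = "g4f3g3f4g1"


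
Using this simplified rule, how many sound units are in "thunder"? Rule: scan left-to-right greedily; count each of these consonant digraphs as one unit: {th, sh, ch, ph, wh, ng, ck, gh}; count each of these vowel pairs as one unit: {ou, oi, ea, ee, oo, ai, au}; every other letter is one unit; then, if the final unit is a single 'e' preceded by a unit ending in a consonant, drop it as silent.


Word: "thunder" (7 letters)
Left-to-right scan:
  (1) 'th' (digraph)
  (2) 'u' (letter)
  (3) 'n' (letter)
  (4) 'd' (letter)
  (5) 'e' (letter)
  (6) 'r' (letter)
Units from scan: 6
Sound units = 6 units


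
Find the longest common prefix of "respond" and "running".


Word 1: "respond"
Word 2: "running"
Comparing from start:
  Pos 0: 'r' == 'r'
  Pos 1: 'e' != 'u' (stop)
LCP = "r" (length 1)


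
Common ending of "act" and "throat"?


Word 1: "act"
Word 2: "throat"
Comparing from end:
  Pos -1: 't' == 't'
  Pos -2: 'c' != 'a' (stop)
LCS = "t" (length 1)


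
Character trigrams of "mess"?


Word: "mess" (length 4)
Number of trigrams = 4 - 3 + 1 = 2
  Position 0: "mes"
  Position 1: "ess"
Trigrams = "mes", "ess"


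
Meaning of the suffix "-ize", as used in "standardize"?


Suffix: -ize
Example: standardize (standard + -ize)
Meaning = to make


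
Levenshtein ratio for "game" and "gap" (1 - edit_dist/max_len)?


Word 1: "game" (length 4)
Word 2: "gap" (length 3)
One optimal edit sequence:
  1. keep 'g'
  2. keep 'a'
  3. delete 'm'  (+1)
  4. substitute 'e' -> 'p'  (+1)
Edit distance = 2
Max length = max(4, 3) = 4
Similarity = 1 - 2/4
= 0.5000


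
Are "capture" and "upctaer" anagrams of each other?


Word 1: "capture" → sorted: aceprtu
Word 2: "upctaer" → sorted: aceprtu
Same letters? aceprtu == aceprtu
Anagram = Yes


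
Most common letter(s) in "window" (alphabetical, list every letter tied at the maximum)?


Word: "window"
Letter counts:
  'd': 1
  'i': 1
  'n': 1
  'o': 1
  'w': 2
Maximum count = 2
Most frequent = 'w' (2 times each)


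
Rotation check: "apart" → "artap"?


Word: "apart", Candidate: "artap"
Method: check if candidate is substring of word+word
"apartapart" contains "artap"? Yes
Is rotation = Yes


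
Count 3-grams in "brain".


Word: "brain" (length 5)
Number of 3-grams = length - 3 + 1 = 5 - 3 + 1
= 3


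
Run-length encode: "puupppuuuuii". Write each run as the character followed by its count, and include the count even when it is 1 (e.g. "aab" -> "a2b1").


String: "puupppuuuuii"
Scanning for consecutive runs:
  'p' x 1
  'u' x 2
  'p' x 3
  'u' x 4
  'i' x 2
RLE = "p1u2p3u4i2"


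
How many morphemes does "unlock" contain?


Word: "unlock"
Morphemes: un- | lock
Each morpheme carries meaning
= 2 morphemes


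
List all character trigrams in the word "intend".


Word: "intend" (length 6)
Number of trigrams = 6 - 3 + 1 = 4
  Position 0: "int"
  Position 1: "nte"
  Position 2: "ten"
  Position 3: "end"
Trigrams = "int", "nte", "ten", "end"


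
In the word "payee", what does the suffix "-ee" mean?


Suffix: -ee
As in: payee -> pay + -ee
Meaning = one who receives


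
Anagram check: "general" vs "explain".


Word 1: "general" → sorted: aeeglnr
Word 2: "explain" → sorted: aeilnpx
Same letters? aeeglnr != aeilnpx
Anagram = No


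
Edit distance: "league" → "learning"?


Word 1: "league" (length 6)
Word 2: "learning" (length 8)
One optimal edit sequence (insert/delete/substitute each cost 1):
  1. keep 'l'
  2. keep 'e'
  3. keep 'a'
  4. insert 'r'  (+1)
  5. insert 'n'  (+1)
  6. substitute 'g' -> 'i'  (+1)
  7. substitute 'u' -> 'n'  (+1)
  8. substitute 'e' -> 'g'  (+1)
Total edit operations: 5
Edit distance = 5


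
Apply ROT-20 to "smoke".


Word: "smoke"
Shift: 20
Each letter → (letter + shift) mod 26:
  's' (18) + 20 = 12 → 'm'
  'm' (12) + 20 = 6 → 'g'
  'o' (14) + 20 = 8 → 'i'
  'k' (10) + 20 = 4 → 'e'
  'e' (4) + 20 = 24 → 'y'
Result = "mgiey"


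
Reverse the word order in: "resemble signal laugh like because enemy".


Original: "resemble signal laugh like because enemy"
Words (1..n): resemble | signal | laugh | like | because | enemy
Reversed (n..1): enemy | because | like | laugh | signal | resemble
Result = "enemy because like laugh signal resemble"


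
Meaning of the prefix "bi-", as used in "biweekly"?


Prefix: bi-
Example: biweekly = bi- + weekly
Meaning = two


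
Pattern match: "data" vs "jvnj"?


Pattern of "data": [0, 1, 2, 1]
Pattern of "jvnj": [0, 1, 2, 0]
Patterns do not match
Same pattern = No


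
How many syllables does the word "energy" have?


Word: "energy"
Syllable breakdown: en · er · gy
Counting: 3 parts
= 3 syllables


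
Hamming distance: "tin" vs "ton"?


Comparing character by character (same length = 3):
  Pos 0: 't' vs 't' =
  Pos 1: 'i' vs 'o' !=
  Pos 2: 'n' vs 'n' =
Hamming distance = 1


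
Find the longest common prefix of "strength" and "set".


Word 1: "strength"
Word 2: "set"
Comparing from start:
  Pos 0: 's' == 's'
  Pos 1: 't' != 'e' (stop)
LCP = "s" (length 1)


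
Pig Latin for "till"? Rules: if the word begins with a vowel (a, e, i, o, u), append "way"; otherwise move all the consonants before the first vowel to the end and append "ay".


Word: "till"
Starts with consonant(s) → move to end, add 'ay'
Consonant cluster: "t"
Pig Latin = "illtay"


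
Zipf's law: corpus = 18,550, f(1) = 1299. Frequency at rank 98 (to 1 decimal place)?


Zipf's law: f(r) = f(1) / r
f(1) = 1299
f(98) = 1299 / 98
= 13.3 occurrences


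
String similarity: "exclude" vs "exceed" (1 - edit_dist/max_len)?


Word 1: "exclude" (length 7)
Word 2: "exceed" (length 6)
One optimal edit sequence:
  1. keep 'e'
  2. keep 'x'
  3. keep 'c'
  4. substitute 'l' -> 'e'  (+1)
  5. substitute 'u' -> 'e'  (+1)
  6. keep 'd'
  7. delete 'e'  (+1)
Edit distance = 3
Max length = max(7, 6) = 7
Similarity = 1 - 3/7
= 0.5714


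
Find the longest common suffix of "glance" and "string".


Word 1: "glance"
Word 2: "string"
Comparing from end:
  Pos -1: 'e' != 'g' (stop)
LCS = "" (length 0)


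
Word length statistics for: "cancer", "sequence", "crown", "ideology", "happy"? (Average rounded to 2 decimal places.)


Lengths: "cancer"=6, "sequence"=8, "crown"=5, "ideology"=8, "happy"=5
Sum = 32, Count = 5
Average = 32/5 = 6.40
= avg=6.40, min=5, max=8


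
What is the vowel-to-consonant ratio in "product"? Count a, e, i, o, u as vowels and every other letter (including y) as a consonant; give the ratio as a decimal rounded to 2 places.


Word: "product"
Vowels (a,e,i,o,u): 2
Consonants: 5
Ratio = 2/5
= 0.40


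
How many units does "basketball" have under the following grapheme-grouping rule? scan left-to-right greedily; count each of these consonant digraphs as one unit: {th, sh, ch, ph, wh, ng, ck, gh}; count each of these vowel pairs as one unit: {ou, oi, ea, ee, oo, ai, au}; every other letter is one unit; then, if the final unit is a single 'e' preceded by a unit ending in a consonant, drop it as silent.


Word: "basketball" (10 letters)
Left-to-right scan:
  (1) 'b' (letter)
  (2) 'a' (letter)
  (3) 's' (letter)
  (4) 'k' (letter)
  (5) 'e' (letter)
  (6) 't' (letter)
  (7) 'b' (letter)
  (8) 'a' (letter)
  (9) 'l' (letter)
  (10) 'l' (letter)
Units from scan: 10
Sound units = 10 units


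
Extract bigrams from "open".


Word: "open" (length 4)
Number of bigrams = 4 - 2 + 1 = 3
  Position 0: "op"
  Position 1: "pe"
  Position 2: "en"
Bigrams = "op", "pe", "en"


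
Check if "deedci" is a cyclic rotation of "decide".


Word: "decide", Candidate: "deedci"
Method: check if candidate is substring of word+word
"decidedecide" contains "deedci"? No
Is rotation = No


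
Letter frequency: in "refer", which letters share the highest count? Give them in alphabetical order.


Word: "refer"
Letter counts:
  'e': 2
  'f': 1
  'r': 2
Maximum count = 2
Most frequent = 'e', 'r' (2 times each)


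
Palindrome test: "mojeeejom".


Word: "mojeeejom"
Reversed: "mojeeejom"
Forward == Backward? mojeeejom == mojeeejom
Palindrome = Yes


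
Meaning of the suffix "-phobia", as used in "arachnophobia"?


Suffix: -phobia
As in: arachnophobia -> arachno- + -phobia
Meaning = fear of


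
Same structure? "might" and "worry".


Pattern of "might": [0, 1, 2, 3, 4]
Pattern of "worry": [0, 1, 2, 2, 3]
Patterns do not match
Same pattern = No


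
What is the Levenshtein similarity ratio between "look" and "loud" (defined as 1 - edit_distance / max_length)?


Word 1: "look" (length 4)
Word 2: "loud" (length 4)
One optimal edit sequence:
  1. keep 'l'
  2. keep 'o'
  3. substitute 'o' -> 'u'  (+1)
  4. substitute 'k' -> 'd'  (+1)
Edit distance = 2
Max length = max(4, 4) = 4
Similarity = 1 - 2/4
= 0.5000


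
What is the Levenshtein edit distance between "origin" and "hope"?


Word 1: "origin" (length 6)
Word 2: "hope" (length 4)
One optimal edit sequence (insert/delete/substitute each cost 1):
  1. delete 'o'  (+1)
  2. delete 'r'  (+1)
  3. substitute 'i' -> 'h'  (+1)
  4. substitute 'g' -> 'o'  (+1)
  5. substitute 'i' -> 'p'  (+1)
  6. substitute 'n' -> 'e'  (+1)
Total edit operations: 6
Edit distance = 6


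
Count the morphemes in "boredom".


Word: "boredom"
Morphemes: bore + -dom
Each morpheme carries meaning
= 2 morphemes


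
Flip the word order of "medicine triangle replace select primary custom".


Original: "medicine triangle replace select primary custom"
Words (1..n): medicine | triangle | replace | select | primary | custom
Reversed (n..1): custom | primary | select | replace | triangle | medicine
Result = "custom primary select replace triangle medicine"


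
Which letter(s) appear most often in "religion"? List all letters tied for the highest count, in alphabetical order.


Word: "religion"
Letter counts:
  'e': 1
  'g': 1
  'i': 2
  'l': 1
  'n': 1
  'o': 1
  'r': 1
Maximum count = 2
Most frequent = 'i' (2 times each)


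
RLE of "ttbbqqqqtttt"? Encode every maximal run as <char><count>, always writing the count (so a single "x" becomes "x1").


String: "ttbbqqqqtttt"
Scanning for consecutive runs:
  't' x 2
  'b' x 2
  'q' x 4
  't' x 4
RLE = "t2b2q4t4"


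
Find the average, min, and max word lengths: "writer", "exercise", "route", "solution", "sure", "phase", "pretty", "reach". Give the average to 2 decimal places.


Lengths: "writer"=6, "exercise"=8, "route"=5, "solution"=8, "sure"=4, "phase"=5, "pretty"=6, "reach"=5
Sum = 47, Count = 8
Average = 47/8 = 5.88
= avg=5.88, min=4, max=8


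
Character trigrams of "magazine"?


Word: "magazine" (length 8)
Number of trigrams = 8 - 3 + 1 = 6
  Position 0: "mag"
  Position 1: "aga"
  Position 2: "gaz"
  Position 3: "azi"
  Position 4: "zin"
  Position 5: "ine"
Trigrams = "mag", "aga", "gaz", "azi", "zin", "ine"


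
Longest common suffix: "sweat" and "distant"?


Word 1: "sweat"
Word 2: "distant"
Comparing from end:
  Pos -1: 't' == 't'
  Pos -2: 'a' != 'n' (stop)
LCS = "t" (length 1)


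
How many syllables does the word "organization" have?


Word: "organization"
Syllable breakdown: or | gan | i | za | tion
Counting: 5 parts
= 5 syllables


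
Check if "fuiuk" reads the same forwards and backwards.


Word: "fuiuk"
Reversed: "kuiuf"
Forward == Backward? fuiuk != kuiuf
Palindrome = No


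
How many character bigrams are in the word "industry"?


Word: "industry" (length 8)
Number of 2-grams = length - 2 + 1 = 8 - 2 + 1
= 7


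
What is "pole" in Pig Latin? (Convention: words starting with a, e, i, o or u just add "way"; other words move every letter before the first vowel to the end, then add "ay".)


Word: "pole"
Starts with consonant(s) → move to end, add 'ay'
Consonant cluster: "p"
Pig Latin = "olepay"


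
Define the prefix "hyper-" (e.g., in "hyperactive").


Prefix: hyper-
Example: hyperactive = hyper- + active
Meaning = over / excessive


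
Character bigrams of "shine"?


Word: "shine" (length 5)
Number of bigrams = 5 - 2 + 1 = 4
  Position 0: "sh"
  Position 1: "hi"
  Position 2: "in"
  Position 3: "ne"
Bigrams = "sh", "hi", "in", "ne"


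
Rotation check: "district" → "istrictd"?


Word: "district", Candidate: "istrictd"
Method: check if candidate is substring of word+word
"districtdistrict" contains "istrictd"? Yes
Is rotation = Yes


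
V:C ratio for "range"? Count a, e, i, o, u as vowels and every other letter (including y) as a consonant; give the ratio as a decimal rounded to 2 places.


Word: "range"
Vowels (a,e,i,o,u): 2
Consonants: 3
Ratio = 2/3
= 0.67


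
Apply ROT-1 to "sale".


Word: "sale"
Shift: 1
Each letter → (letter + shift) mod 26:
  's' (18) + 1 = 19 → 't'
  'a' (0) + 1 = 1 → 'b'
  'l' (11) + 1 = 12 → 'm'
  'e' (4) + 1 = 5 → 'f'
Result = "tbmf"


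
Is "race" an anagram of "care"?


Word 1: "care" → sorted: acer
Word 2: "race" → sorted: acer
Same letters? acer == acer
Anagram = Yes


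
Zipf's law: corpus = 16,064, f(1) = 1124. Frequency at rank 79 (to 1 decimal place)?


Zipf's law: f(r) = f(1) / r
f(1) = 1124
f(79) = 1124 / 79
= 14.2 occurrences


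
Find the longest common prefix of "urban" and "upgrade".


Word 1: "urban"
Word 2: "upgrade"
Comparing from start:
  Pos 0: 'u' == 'u'
  Pos 1: 'r' != 'p' (stop)
LCP = "u" (length 1)


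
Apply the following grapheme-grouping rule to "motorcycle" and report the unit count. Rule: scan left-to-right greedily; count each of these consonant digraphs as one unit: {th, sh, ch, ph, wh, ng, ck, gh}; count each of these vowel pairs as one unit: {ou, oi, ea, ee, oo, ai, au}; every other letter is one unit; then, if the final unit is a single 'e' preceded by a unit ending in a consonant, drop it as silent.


Word: "motorcycle" (10 letters)
Left-to-right scan:
  [1] 'm' (letter)
  [2] 'o' (letter)
  [3] 't' (letter)
  [4] 'o' (letter)
  [5] 'r' (letter)
  [6] 'c' (letter)
  [7] 'y' (letter)
  [8] 'c' (letter)
  [9] 'l' (letter)
  [10] 'e' (letter)
Units from scan: 10
Final unit is 'e' after a consonant -> drop as silent (-1)
Sound units = 9 units


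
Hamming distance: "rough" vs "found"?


Comparing character by character (same length = 5):
  Pos 0: 'r' vs 'f' !=
  Pos 1: 'o' vs 'o' =
  Pos 2: 'u' vs 'u' =
  Pos 3: 'g' vs 'n' !=
  Pos 4: 'h' vs 'd' !=
Hamming distance = 3


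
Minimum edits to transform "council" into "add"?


Word 1: "council" (length 7)
Word 2: "add" (length 3)
One optimal edit sequence (insert/delete/substitute each cost 1):
  1. delete 'c'  (+1)
  2. delete 'o'  (+1)
  3. delete 'u'  (+1)
  4. delete 'n'  (+1)
  5. substitute 'c' -> 'a'  (+1)
  6. substitute 'i' -> 'd'  (+1)
  7. substitute 'l' -> 'd'  (+1)
Total edit operations: 7
Edit distance = 7


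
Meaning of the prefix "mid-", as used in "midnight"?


Prefix: mid-
As in: midnight -> mid- + night
Meaning = middle


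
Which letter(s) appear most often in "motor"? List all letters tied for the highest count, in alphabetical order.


Word: "motor"
Letter counts:
  'm': 1
  'o': 2
  'r': 1
  't': 1
Maximum count = 2
Most frequent = 'o' (2 times each)


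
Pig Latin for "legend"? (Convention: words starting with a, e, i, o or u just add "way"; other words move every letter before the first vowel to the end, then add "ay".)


Word: "legend"
Starts with consonant(s) → move to end, add 'ay'
Consonant cluster: "l"
Pig Latin = "egendlay"


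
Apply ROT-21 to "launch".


Word: "launch"
Shift: 21
Each letter → (letter + shift) mod 26:
  'l' (11) + 21 = 6 → 'g'
  'a' (0) + 21 = 21 → 'v'
  'u' (20) + 21 = 15 → 'p'
  'n' (13) + 21 = 8 → 'i'
  'c' (2) + 21 = 23 → 'x'
  'h' (7) + 21 = 2 → 'c'
Result = "gvpixc"


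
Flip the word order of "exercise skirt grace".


Original: "exercise skirt grace"
Words (1..n): exercise | skirt | grace
Reversed (n..1): grace | skirt | exercise
Result = "grace skirt exercise"


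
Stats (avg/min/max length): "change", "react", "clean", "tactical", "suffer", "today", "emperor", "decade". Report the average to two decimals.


Lengths: "change"=6, "react"=5, "clean"=5, "tactical"=8, "suffer"=6, "today"=5, "emperor"=7, "decade"=6
Sum = 48, Count = 8
Average = 48/8 = 6.00
= avg=6.00, min=5, max=8


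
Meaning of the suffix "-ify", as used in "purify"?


Suffix: -ify
Example: purify (pure + -ify, with a spelling change)
Meaning = to make


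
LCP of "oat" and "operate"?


Word 1: "oat"
Word 2: "operate"
Comparing from start:
  Pos 0: 'o' == 'o'
  Pos 1: 'a' != 'p' (stop)
LCP = "o" (length 1)


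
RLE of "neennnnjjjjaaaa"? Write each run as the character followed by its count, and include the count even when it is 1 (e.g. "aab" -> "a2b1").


String: "neennnnjjjjaaaa"
Scanning for consecutive runs:
  'n' x 1
  'e' x 2
  'n' x 4
  'j' x 4
  'a' x 4
RLE = "n1e2n4j4a4"


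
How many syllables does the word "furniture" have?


Word: "furniture"
Syllable breakdown: fur / ni / ture
Counting: 3 parts
= 3 syllables


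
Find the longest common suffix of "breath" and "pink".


Word 1: "breath"
Word 2: "pink"
Comparing from end:
  Pos -1: 'h' != 'k' (stop)
LCS = "" (length 0)


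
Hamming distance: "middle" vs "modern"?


Comparing character by character (same length = 6):
  Pos 0: 'm' vs 'm' =
  Pos 1: 'i' vs 'o' !=
  Pos 2: 'd' vs 'd' =
  Pos 3: 'd' vs 'e' !=
  Pos 4: 'l' vs 'r' !=
  Pos 5: 'e' vs 'n' !=
Hamming distance = 4


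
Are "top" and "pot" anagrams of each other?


Word 1: "top" → sorted: opt
Word 2: "pot" → sorted: opt
Same letters? opt == opt
Anagram = Yes


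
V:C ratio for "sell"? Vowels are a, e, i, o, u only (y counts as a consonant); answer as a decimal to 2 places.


Word: "sell"
Vowels (a,e,i,o,u): 1
Consonants: 3
Ratio = 1/3
= 0.33


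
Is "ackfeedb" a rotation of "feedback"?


Word: "feedback", Candidate: "ackfeedb"
Method: check if candidate is substring of word+word
"feedbackfeedback" contains "ackfeedb"? Yes
Is rotation = Yes


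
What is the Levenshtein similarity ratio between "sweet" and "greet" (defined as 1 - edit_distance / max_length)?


Word 1: "sweet" (length 5)
Word 2: "greet" (length 5)
One optimal edit sequence:
  1. substitute 's' -> 'g'  (+1)
  2. substitute 'w' -> 'r'  (+1)
  3. keep 'e'
  4. keep 'e'
  5. keep 't'
Edit distance = 2
Max length = max(5, 5) = 5
Similarity = 1 - 2/5
= 0.6000


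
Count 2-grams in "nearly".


Word: "nearly" (length 6)
Number of 2-grams = length - 2 + 1 = 6 - 2 + 1
= 5


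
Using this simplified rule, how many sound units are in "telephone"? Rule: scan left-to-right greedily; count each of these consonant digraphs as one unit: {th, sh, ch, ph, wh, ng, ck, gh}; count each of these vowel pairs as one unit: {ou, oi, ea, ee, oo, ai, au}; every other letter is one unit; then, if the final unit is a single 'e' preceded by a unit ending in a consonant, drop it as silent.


Word: "telephone" (9 letters)
Left-to-right scan:
  (1) 't' (letter)
  (2) 'e' (letter)
  (3) 'l' (letter)
  (4) 'e' (letter)
  (5) 'ph' (digraph)
  (6) 'o' (letter)
  (7) 'n' (letter)
  (8) 'e' (letter)
Units from scan: 8
Final unit is 'e' after a consonant -> drop as silent (-1)
Sound units = 7 units


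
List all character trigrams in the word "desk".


Word: "desk" (length 4)
Number of trigrams = 4 - 3 + 1 = 2
  Position 0: "des"
  Position 1: "esk"
Trigrams = "des", "esk"


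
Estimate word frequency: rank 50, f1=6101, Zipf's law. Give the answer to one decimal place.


Zipf's law: f(r) = f(1) / r
f(1) = 6101
f(50) = 6101 / 50
= 122.0 occurrences


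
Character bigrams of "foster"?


Word: "foster" (length 6)
Number of bigrams = 6 - 2 + 1 = 5
  Position 0: "fo"
  Position 1: "os"
  Position 2: "st"
  Position 3: "te"
  Position 4: "er"
Bigrams = "fo", "os", "st", "te", "er"


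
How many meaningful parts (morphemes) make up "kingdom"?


Word: "kingdom"
Morphemes: king + -dom
Each morpheme carries meaning
= 2 morphemes


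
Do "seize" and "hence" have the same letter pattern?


Pattern of "seize": [0, 1, 2, 3, 1]
Pattern of "hence": [0, 1, 2, 3, 1]
Patterns match
Same pattern = Yes


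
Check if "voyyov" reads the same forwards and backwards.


Word: "voyyov"
Reversed: "voyyov"
Forward == Backward? voyyov == voyyov
Palindrome = Yes


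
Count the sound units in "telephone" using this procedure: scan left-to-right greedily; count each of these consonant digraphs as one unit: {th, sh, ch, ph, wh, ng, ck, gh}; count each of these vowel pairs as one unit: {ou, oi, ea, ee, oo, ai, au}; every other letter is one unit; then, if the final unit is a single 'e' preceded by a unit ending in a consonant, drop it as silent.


Word: "telephone" (9 letters)
Left-to-right scan:
  [1] 't' (letter)
  [2] 'e' (letter)
  [3] 'l' (letter)
  [4] 'e' (letter)
  [5] 'ph' (digraph)
  [6] 'o' (letter)
  [7] 'n' (letter)
  [8] 'e' (letter)
Units from scan: 8
Final unit is 'e' after a consonant -> drop as silent (-1)
Sound units = 7 units


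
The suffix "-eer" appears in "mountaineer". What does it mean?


Suffix: -eer
Example: mountaineer (mountain + -eer)
Meaning = one who is concerned with


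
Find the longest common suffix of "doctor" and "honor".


Word 1: "doctor"
Word 2: "honor"
Comparing from end:
  Pos -1: 'r' == 'r'
  Pos -2: 'o' == 'o'
  Pos -3: 't' != 'n' (stop)
LCS = "or" (length 2)


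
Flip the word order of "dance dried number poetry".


Original: "dance dried number poetry"
Words (1..n): dance | dried | number | poetry
Reversed (n..1): poetry | number | dried | dance
Result = "poetry number dried dance"


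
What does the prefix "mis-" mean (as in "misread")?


Prefix: mis-
Example: misread = mis- + read
Meaning = wrongly


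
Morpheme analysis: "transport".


Word: "transport"
Morphemes: trans- / port
Each morpheme carries meaning
= 2 morphemes


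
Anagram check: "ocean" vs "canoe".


Word 1: "ocean" → sorted: aceno
Word 2: "canoe" → sorted: aceno
Same letters? aceno == aceno
Anagram = Yes


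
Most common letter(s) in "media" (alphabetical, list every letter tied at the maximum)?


Word: "media"
Letter counts:
  'a': 1
  'd': 1
  'e': 1
  'i': 1
  'm': 1
Maximum count = 1
Most frequent = 'a', 'd', 'e', 'i', 'm' (1 time each)
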